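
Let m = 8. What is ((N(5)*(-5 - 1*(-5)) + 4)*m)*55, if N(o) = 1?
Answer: 1760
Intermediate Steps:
((N(5)*(-5 - 1*(-5)) + 4)*m)*55 = ((1*(-5 - 1*(-5)) + 4)*8)*55 = ((1*(-5 + 5) + 4)*8)*55 = ((1*0 + 4)*8)*55 = ((0 + 4)*8)*55 = (4*8)*55 = 32*55 = 1760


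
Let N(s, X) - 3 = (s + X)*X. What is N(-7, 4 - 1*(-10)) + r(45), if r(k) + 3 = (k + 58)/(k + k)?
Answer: 8923/90 ≈ 99.144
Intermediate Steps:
r(k) = -3 + (58 + k)/(2*k) (r(k) = -3 + (k + 58)/(k + k) = -3 + (58 + k)/((2*k)) = -3 + (58 + k)*(1/(2*k)) = -3 + (58 + k)/(2*k))
N(s, X) = 3 + X*(X + s) (N(s, X) = 3 + (s + X)*X = 3 + (X + s)*X = 3 + X*(X + s))
N(-7, 4 - 1*(-10)) + r(45) = (3 + (4 - 1*(-10))² + (4 - 1*(-10))*(-7)) + (-5/2 + 29/45) = (3 + (4 + 10)² + (4 + 10)*(-7)) + (-5/2 + 29*(1/45)) = (3 + 14² + 14*(-7)) + (-5/2 + 29/45) = (3 + 196 - 98) - 167/90 = 101 - 167/90 = 8923/90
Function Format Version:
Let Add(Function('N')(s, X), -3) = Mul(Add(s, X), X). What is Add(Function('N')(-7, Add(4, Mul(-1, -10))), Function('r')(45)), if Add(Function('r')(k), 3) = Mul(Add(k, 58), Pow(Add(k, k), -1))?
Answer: Rational(8923, 90) ≈ 99.144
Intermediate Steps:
Function('r')(k) = Add(-3, Mul(Rational(1, 2), Pow(k, -1), Add(58, k))) (Function('r')(k) = Add(-3, Mul(Add(k, 58), Pow(Add(k, k), -1))) = Add(-3, Mul(Add(58, k), Pow(Mul(2, k), -1))) = Add(-3, Mul(Add(58, k), Mul(Rational(1, 2), Pow(k, -1)))) = Add(-3, Mul(Rational(1, 2), Pow(k, -1), Add(58, k))))
Function('N')(s, X) = Add(3, Mul(X, Add(X, s))) (Function('N')(s, X) = Add(3, Mul(Add(s, X), X)) = Add(3, Mul(Add(X, s), X)) = Add(3, Mul(X, Add(X, s))))
Add(Function('N')(-7, Add(4, Mul(-1, -10))), Function('r')(45)) = Add(Add(3, Pow(Add(4, Mul(-1, -10)), 2), Mul(Add(4, Mul(-1, -10)), -7)), Add(Rational(-5, 2), Mul(29, Pow(45, -1)))) = Add(Add(3, Pow(Add(4, 10), 2), Mul(Add(4, 10), -7)), Add(Rational(-5, 2), Mul(29, Rational(1, 45)))) = Add(Add(3, Pow(14, 2), Mul(14, -7)), Add(Rational(-5, 2), Rational(29, 45))) = Add(Add(3, 196, -98), Rational(-167, 90)) = Add(101, Rational(-167, 90)) = Rational(8923, 90)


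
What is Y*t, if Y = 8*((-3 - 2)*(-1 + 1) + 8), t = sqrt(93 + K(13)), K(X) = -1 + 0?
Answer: 128*sqrt(23) ≈ 613.87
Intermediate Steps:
K(X) = -1
t = 2*sqrt(23) (t = sqrt(93 - 1) = sqrt(92) = 2*sqrt(23) ≈ 9.5917)
Y = 64 (Y = 8*(-5*0 + 8) = 8*(0 + 8) = 8*8 = 64)
Y*t = 64*(2*sqrt(23)) = 128*sqrt(23)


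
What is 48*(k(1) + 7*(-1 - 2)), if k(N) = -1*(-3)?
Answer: -864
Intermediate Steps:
k(N) = 3
48*(k(1) + 7*(-1 - 2)) = 48*(3 + 7*(-1 - 2)) = 48*(3 + 7*(-3)) = 48*(3 - 21) = 48*(-18) = -864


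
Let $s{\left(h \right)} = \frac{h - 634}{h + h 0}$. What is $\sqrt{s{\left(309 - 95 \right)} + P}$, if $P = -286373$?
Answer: $\frac{i \sqrt{3278706947}}{107} \approx 535.14 i$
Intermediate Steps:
$s{\left(h \right)} = \frac{-634 + h}{h}$ ($s{\left(h \right)} = \frac{-634 + h}{h + 0} = \frac{-634 + h}{h}$)
$\sqrt{s{\left(309 - 95 \right)} + P} = \sqrt{\frac{-634 + \left(309 - 95\right)}{309 - 95} - 286373} = \sqrt{\frac{-634 + 214}{214} - 286373} = \sqrt{\frac{1}{214} \left(-420\right) - 286373} = \sqrt{- \frac{210}{107} - 286373} = \sqrt{- \frac{30642121}{107}} = \frac{i \sqrt{3278706947}}{107}$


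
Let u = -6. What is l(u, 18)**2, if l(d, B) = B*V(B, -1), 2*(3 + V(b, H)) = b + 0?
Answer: 11664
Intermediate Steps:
V(b, H) = -3 + b/2 (V(b, H) = -3 + (b + 0)/2 = -3 + b/2)
l(d, B) = B*(-3 + B/2)
l(u, 18)**2 = ((1/2)*18*(-6 + 18))**2 = ((1/2)*18*12)**2 = 108**2 = 11664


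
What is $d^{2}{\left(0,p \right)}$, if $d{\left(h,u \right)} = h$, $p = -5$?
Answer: $0$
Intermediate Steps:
$d^{2}{\left(0,p \right)} = 0^{2} = 0$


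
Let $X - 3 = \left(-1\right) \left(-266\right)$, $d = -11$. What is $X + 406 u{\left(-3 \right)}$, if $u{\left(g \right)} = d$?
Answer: $-4197$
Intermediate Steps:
$u{\left(g \right)} = -11$
$X = 269$ ($X = 3 - -266 = 3 + 266 = 269$)
$X + 406 u{\left(-3 \right)} = 269 + 406 \left(-11\right) = 269 - 4466 = -4197$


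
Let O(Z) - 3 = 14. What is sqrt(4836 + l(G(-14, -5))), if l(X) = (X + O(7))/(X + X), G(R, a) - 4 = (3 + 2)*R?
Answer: 799*sqrt(33)/66 ≈ 69.544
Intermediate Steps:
O(Z) = 17 (O(Z) = 3 + 14 = 17)
G(R, a) = 4 + 5*R (G(R, a) = 4 + (3 + 2)*R = 4 + 5*R)
l(X) = (17 + X)/(2*X) (l(X) = (X + 17)/(X + X) = (17 + X)/((2*X)) = (17 + X)*(1/(2*X)) = (17 + X)/(2*X))
sqrt(4836 + l(G(-14, -5))) = sqrt(4836 + (17 + (4 + 5*(-14)))/(2*(4 + 5*(-14)))) = sqrt(4836 + (17 + (4 - 70))/(2*(4 - 70))) = sqrt(4836 + (1/2)*(17 - 66)/(-66)) = sqrt(4836 + (1/2)*(-1/66)*(-49)) = sqrt(4836 + 49/132) = sqrt(638401/132) = 799*sqrt(33)/66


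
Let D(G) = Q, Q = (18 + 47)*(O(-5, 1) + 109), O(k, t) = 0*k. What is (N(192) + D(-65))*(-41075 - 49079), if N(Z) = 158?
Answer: -652985422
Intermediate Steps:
O(k, t) = 0
Q = 7085 (Q = (18 + 47)*(0 + 109) = 65*109 = 7085)
D(G) = 7085
(N(192) + D(-65))*(-41075 - 49079) = (158 + 7085)*(-41075 - 49079) = 7243*(-90154) = -652985422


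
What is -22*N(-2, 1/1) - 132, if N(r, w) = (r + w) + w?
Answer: -132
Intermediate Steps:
N(r, w) = r + 2*w
-22*N(-2, 1/1) - 132 = -22*(-2 + 2/1) - 132 = -22*(-2 + 2*1) - 132 = -22*(-2 + 2) - 132 = -22*0 - 132 = 0 - 132 = -132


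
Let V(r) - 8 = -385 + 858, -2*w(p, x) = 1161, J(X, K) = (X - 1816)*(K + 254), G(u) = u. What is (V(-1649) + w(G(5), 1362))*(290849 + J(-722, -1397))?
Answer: -635164817/2 ≈ -3.1758e+8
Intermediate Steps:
J(X, K) = (-1816 + X)*(254 + K)
w(p, x) = -1161/2 (w(p, x) = -1/2*1161 = -1161/2)
V(r) = 481 (V(r) = 8 + (-385 + 858) = 8 + 473 = 481)
(V(-1649) + w(G(5), 1362))*(290849 + J(-722, -1397)) = (481 - 1161/2)*(290849 + (-461264 - 1816*(-1397) + 254*(-722) - 1397*(-722))) = -199*(290849 + (-461264 + 2536952 - 183388 + 1008634))/2 = -199*(290849 + 2900934)/2 = -199/2*3191783 = -635164817/2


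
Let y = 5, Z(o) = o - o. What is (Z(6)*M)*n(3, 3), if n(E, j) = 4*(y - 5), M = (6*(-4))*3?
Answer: 0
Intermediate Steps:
Z(o) = 0
M = -72 (M = -24*3 = -72)
n(E, j) = 0 (n(E, j) = 4*(5 - 5) = 4*0 = 0)
(Z(6)*M)*n(3, 3) = (0*(-72))*0 = 0*0 = 0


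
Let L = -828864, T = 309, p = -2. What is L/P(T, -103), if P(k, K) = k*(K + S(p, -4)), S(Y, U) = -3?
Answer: 138144/5459 ≈ 25.306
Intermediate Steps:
P(k, K) = k*(-3 + K) (P(k, K) = k*(K - 3) = k*(-3 + K))
L/P(T, -103) = -828864*1/(309*(-3 - 103)) = -828864/(309*(-106)) = -828864/(-32754) = -828864*(-1/32754) = 138144/5459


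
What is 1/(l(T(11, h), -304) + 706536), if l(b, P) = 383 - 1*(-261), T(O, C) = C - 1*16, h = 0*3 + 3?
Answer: 1/707180 ≈ 1.4141e-6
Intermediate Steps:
h = 3 (h = 0 + 3 = 3)
T(O, C) = -16 + C (T(O, C) = C - 16 = -16 + C)
l(b, P) = 644 (l(b, P) = 383 + 261 = 644)
1/(l(T(11, h), -304) + 706536) = 1/(644 + 706536) = 1/707180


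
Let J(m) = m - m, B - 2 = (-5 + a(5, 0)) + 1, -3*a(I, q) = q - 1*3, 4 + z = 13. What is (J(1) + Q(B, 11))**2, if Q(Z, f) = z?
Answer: 81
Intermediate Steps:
z = 9 (z = -4 + 13 = 9)
a(I, q) = 1 - q/3 (a(I, q) = -(q - 1*3)/3 = -(q - 3)/3 = -(-3 + q)/3 = 1 - q/3)
B = -1 (B = 2 + ((-5 + (1 - 1/3*0)) + 1) = 2 + ((-5 + (1 + 0)) + 1) = 2 + ((-5 + 1) + 1) = 2 + (-4 + 1) = 2 - 3 = -1)
Q(Z, f) = 9
J(m) = 0
(J(1) + Q(B, 11))**2 = (0 + 9)**2 = 9**2 = 81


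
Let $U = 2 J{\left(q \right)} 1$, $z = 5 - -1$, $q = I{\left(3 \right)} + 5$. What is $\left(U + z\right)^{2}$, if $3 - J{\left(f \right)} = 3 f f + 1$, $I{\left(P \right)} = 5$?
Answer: $348100$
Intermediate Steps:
$q = 10$ ($q = 5 + 5 = 10$)
$z = 6$ ($z = 5 + 1 = 6$)
$J{\left(f \right)} = 2 - 3 f^{2}$ ($J{\left(f \right)} = 3 - \left(3 f f + 1\right) = 3 - \left(3 f^{2} + 1\right) = 3 - \left(1 + 3 f^{2}\right) = 2 - 3 f^{2}$)
$U = -596$ ($U = 2 \left(2 - 3 \cdot 10^{2}\right) 1 = 2 \left(2 - 300\right) 1 = 2 \left(-298\right) 1 = \left(-596\right) 1 = -596$)
$\left(U + z\right)^{2} = \left(-596 + 6\right)^{2} = \left(-590\right)^{2} = 348100$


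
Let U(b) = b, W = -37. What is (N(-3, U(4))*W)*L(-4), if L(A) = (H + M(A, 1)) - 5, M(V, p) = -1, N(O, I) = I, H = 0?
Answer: 888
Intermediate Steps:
L(A) = -6 (L(A) = (0 - 1) - 5 = -1 - 5 = -6)
(N(-3, U(4))*W)*L(-4) = (4*(-37))*(-6) = -148*(-6) = 888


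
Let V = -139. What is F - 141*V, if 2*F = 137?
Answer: 39335/2 ≈ 19668.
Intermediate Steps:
F = 137/2 (F = (½)*137 = 137/2 ≈ 68.500)
F - 141*V = 137/2 - 141*(-139) = 137/2 + 19599 = 39335/2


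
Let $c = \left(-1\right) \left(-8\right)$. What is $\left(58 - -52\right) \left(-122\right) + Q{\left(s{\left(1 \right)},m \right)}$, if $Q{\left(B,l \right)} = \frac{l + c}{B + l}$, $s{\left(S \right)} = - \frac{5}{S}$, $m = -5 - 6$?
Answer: $- \frac{214717}{16} \approx -13420.0$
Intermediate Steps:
$m = -11$
$c = 8$
$Q{\left(B,l \right)} = \frac{8 + l}{B + l}$ ($Q{\left(B,l \right)} = \frac{l + 8}{B + l} = \frac{8 + l}{B + l}$)
$\left(58 - -52\right) \left(-122\right) + Q{\left(s{\left(1 \right)},m \right)} = \left(58 - -52\right) \left(-122\right) + \frac{8 - 11}{- \frac{5}{1} - 11} = \left(58 + 52\right) \left(-122\right) + \frac{1}{\left(-5\right) 1 - 11} \left(-3\right) = 110 \left(-122\right) + \frac{1}{-5 - 11} \left(-3\right) = -13420 + \frac{1}{-16} \left(-3\right) = -13420 - - \frac{3}{16} = -13420 + \frac{3}{16} = - \frac{214717}{16}$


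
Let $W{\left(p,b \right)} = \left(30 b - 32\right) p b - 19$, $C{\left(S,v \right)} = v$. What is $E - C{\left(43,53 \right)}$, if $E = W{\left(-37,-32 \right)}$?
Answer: $-1174600$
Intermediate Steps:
$W{\left(p,b \right)} = -19 + b p \left(-32 + 30 b\right)$ ($W{\left(p,b \right)} = \left(-32 + 30 b\right) p b - 19 = p \left(-32 + 30 b\right) b - 19 = b p \left(-32 + 30 b\right) - 19 = -19 + b p \left(-32 + 30 b\right)$)
$E = -1174547$ ($E = -19 - \left(-1024\right) \left(-37\right) + 30 \left(-37\right) \left(-32\right)^{2} = -19 - 37888 + 30 \left(-37\right) 1024 = -19 - 37888 - 1136640 = -1174547$)
$E - C{\left(43,53 \right)} = -1174547 - 53 = -1174600$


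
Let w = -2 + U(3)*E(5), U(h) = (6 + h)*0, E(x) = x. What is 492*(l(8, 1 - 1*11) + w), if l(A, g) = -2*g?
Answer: 8856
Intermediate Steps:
U(h) = 0
w = -2 (w = -2 + 0*5 = -2 + 0 = -2)
492*(l(8, 1 - 1*11) + w) = 492*(-2*(1 - 1*11) - 2) = 492*(-2*(1 - 11) - 2) = 492*(-2*(-10) - 2) = 492*(20 - 2) = 492*18 = 8856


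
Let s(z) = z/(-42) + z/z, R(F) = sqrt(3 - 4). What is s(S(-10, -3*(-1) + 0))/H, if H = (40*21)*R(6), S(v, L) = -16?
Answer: -29*I/17640 ≈ -0.001644*I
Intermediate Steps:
R(F) = I (R(F) = sqrt(-1) = I)
s(z) = 1 - z/42 (s(z) = z*(-1/42) + 1 = -z/42 + 1 = 1 - z/42)
H = 840*I (H = (40*21)*I = 840*I ≈ 840.0*I)
s(S(-10, -3*(-1) + 0))/H = (1 - 1/42*(-16))/((840*I)) = (1 + 8/21)*(-I/840) = 29*(-I/840)/21 = -29*I/17640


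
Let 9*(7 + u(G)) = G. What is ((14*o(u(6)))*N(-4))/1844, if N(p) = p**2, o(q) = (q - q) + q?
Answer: -1064/1383 ≈ -0.76934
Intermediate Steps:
u(G) = -7 + G/9
o(q) = q (o(q) = 0 + q = q)
((14*o(u(6)))*N(-4))/1844 = ((14*(-7 + (1/9)*6))*(-4)**2)/1844 = ((14*(-7 + 2/3))*16)*(1/1844) = ((14*(-19/3))*16)*(1/1844) = -266/3*16*(1/1844) = -4256/3*1/1844 = -1064/1383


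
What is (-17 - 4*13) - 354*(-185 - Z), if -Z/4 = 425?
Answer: -536379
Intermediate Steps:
Z = -1700 (Z = -4*425 = -1700)
(-17 - 4*13) - 354*(-185 - Z) = (-17 - 4*13) - 354*(-185 - 1*(-1700)) = (-17 - 52) - 354*(-185 + 1700) = -69 - 354*1515 = -69 - 536310 = -536379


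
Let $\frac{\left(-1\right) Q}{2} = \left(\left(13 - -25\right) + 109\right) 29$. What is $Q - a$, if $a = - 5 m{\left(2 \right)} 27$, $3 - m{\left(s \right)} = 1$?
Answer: $-8256$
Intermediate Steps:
$m{\left(s \right)} = 2$ ($m{\left(s \right)} = 3 - 1 = 2$)
$a = -270$ ($a = \left(-5\right) 2 \cdot 27 = \left(-10\right) 27 = -270$)
$Q = -8526$ ($Q = - 2 \left(\left(13 - -25\right) + 109\right) 29 = - 2 \left(\left(13 + 25\right) + 109\right) 29 = - 2 \left(38 + 109\right) 29 = - 2 \cdot 147 \cdot 29 = \left(-2\right) 4263 = -8526$)
$Q - a = -8526 - -270 = -8526 + 270 = -8256$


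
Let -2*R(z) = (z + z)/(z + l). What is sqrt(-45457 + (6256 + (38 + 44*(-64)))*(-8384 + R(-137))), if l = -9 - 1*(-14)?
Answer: I*sqrt(127232743242)/66 ≈ 5404.5*I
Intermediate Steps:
l = 5 (l = -9 + 14 = 5)
R(z) = -z/(5 + z) (R(z) = -(z + z)/(2*(z + 5)) = -2*z/(2*(5 + z)) = -z/(5 + z))
sqrt(-45457 + (6256 + (38 + 44*(-64)))*(-8384 + R(-137))) = sqrt(-45457 + (6256 + (38 + 44*(-64)))*(-8384 - 1*(-137)/(5 - 137))) = sqrt(-45457 + (6256 + (38 - 2816))*(-8384 - 1*(-137)/(-132))) = sqrt(-45457 + (6256 - 2778)*(-8384 - 1*(-137)*(-1/132))) = sqrt(-45457 + 3478*(-8384 - 137/132)) = sqrt(-45457 + 3478*(-1106825/132)) = sqrt(-45457 - 1924768675/66) = sqrt(-1927768837/66) = I*sqrt(127232743242)/66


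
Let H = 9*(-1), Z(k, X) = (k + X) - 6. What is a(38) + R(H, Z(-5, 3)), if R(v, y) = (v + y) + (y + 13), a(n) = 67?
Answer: 55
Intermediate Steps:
Z(k, X) = -6 + X + k (Z(k, X) = (X + k) - 6 = -6 + X + k)
H = -9
R(v, y) = 13 + v + 2*y (R(v, y) = (v + y) + (13 + y) = 13 + v + 2*y)
a(38) + R(H, Z(-5, 3)) = 67 + (13 - 9 + 2*(-6 + 3 - 5)) = 67 + (13 - 9 + 2*(-8)) = 67 + (13 - 9 - 16) = 67 - 12 = 55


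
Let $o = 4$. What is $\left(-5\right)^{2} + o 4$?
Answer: $41$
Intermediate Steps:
$\left(-5\right)^{2} + o 4 = \left(-5\right)^{2} + 4 \cdot 4 = 25 + 16 = 41$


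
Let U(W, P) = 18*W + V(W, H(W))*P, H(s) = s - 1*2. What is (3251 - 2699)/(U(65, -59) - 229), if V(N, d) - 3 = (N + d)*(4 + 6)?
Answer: -138/18689 ≈ -0.0073840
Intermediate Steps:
H(s) = -2 + s (H(s) = s - 2 = -2 + s)
V(N, d) = 3 + 10*N + 10*d (V(N, d) = 3 + (N + d)*(4 + 6) = 3 + (N + d)*10 = 3 + (10*N + 10*d) = 3 + 10*N + 10*d)
U(W, P) = 18*W + P*(-17 + 20*W) (U(W, P) = 18*W + (3 + 10*W + 10*(-2 + W))*P = 18*W + (3 + 10*W + (-20 + 10*W))*P = 18*W + (-17 + 20*W)*P = 18*W + P*(-17 + 20*W))
(3251 - 2699)/(U(65, -59) - 229) = (3251 - 2699)/((18*65 - 59*(-17 + 20*65)) - 229) = 552/((1170 - 59*(-17 + 1300)) - 229) = 552/((1170 - 59*1283) - 229) = 552/((1170 - 75697) - 229) = 552/(-74527 - 229) = 552/(-74756) = 552*(-1/74756) = -138/18689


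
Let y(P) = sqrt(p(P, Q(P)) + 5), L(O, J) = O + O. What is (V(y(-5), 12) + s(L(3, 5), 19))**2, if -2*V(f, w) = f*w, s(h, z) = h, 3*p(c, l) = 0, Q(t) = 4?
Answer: 216 - 72*sqrt(5) ≈ 55.003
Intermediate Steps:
L(O, J) = 2*O
p(c, l) = 0 (p(c, l) = (1/3)*0 = 0)
y(P) = sqrt(5) (y(P) = sqrt(0 + 5) = sqrt(5))
V(f, w) = -f*w/2
(V(y(-5), 12) + s(L(3, 5), 19))**2 = (-1/2*sqrt(5)*12 + 2*3)**2 = (-6*sqrt(5) + 6)**2 = (6 - 6*sqrt(5))**2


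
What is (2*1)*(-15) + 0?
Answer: -30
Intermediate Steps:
(2*1)*(-15) + 0 = 2*(-15) + 0 = -30 + 0 = -30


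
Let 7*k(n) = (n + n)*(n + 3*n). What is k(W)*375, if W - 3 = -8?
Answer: 75000/7 ≈ 10714.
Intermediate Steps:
W = -5 (W = 3 - 8 = -5)
k(n) = 8*n**2/7 (k(n) = ((n + n)*(n + 3*n))/7 = ((2*n)*(4*n))/7 = (8*n**2)/7 = 8*n**2/7)
k(W)*375 = ((8/7)*(-5)**2)*375 = ((8/7)*25)*375 = (200/7)*375 = 75000/7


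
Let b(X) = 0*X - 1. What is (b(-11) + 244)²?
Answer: 59049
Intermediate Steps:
b(X) = -1 (b(X) = 0 - 1 = -1)
(b(-11) + 244)² = (-1 + 244)² = 243² = 59049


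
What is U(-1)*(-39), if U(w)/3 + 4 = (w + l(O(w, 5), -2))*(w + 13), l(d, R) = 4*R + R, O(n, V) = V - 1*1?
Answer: 15912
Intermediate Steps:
O(n, V) = -1 + V (O(n, V) = V - 1 = -1 + V)
l(d, R) = 5*R
U(w) = -12 + 3*(-10 + w)*(13 + w) (U(w) = -12 + 3*((w + 5*(-2))*(w + 13)) = -12 + 3*((w - 10)*(13 + w)) = -12 + 3*((-10 + w)*(13 + w)) = -12 + 3*(-10 + w)*(13 + w))
U(-1)*(-39) = (-402 + 3*(-1)² + 9*(-1))*(-39) = (-402 + 3*1 - 9)*(-39) = (-402 + 3 - 9)*(-39) = -408*(-39) = 15912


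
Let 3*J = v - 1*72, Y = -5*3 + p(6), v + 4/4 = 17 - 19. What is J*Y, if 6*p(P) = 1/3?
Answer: 6725/18 ≈ 373.61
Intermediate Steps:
p(P) = 1/18 (p(P) = (1/6)/3 = (1/6)*(1/3) = 1/18)
v = -3 (v = -1 + (17 - 19) = -1 - 2 = -3)
Y = -269/18 (Y = -5*3 + 1/18 = -15 + 1/18 = -269/18 ≈ -14.944)
J = -25 (J = (-3 - 1*72)/3 = (-3 - 72)/3 = (1/3)*(-75) = -25)
J*Y = -25*(-269/18) = 6725/18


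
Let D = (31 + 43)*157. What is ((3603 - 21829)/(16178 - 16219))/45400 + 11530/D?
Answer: 5418422917/5406436300 ≈ 1.0022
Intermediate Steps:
D = 11618 (D = 74*157 = 11618)
((3603 - 21829)/(16178 - 16219))/45400 + 11530/D = ((3603 - 21829)/(16178 - 16219))/45400 + 11530/11618 = -18226/(-41)*(1/45400) + 11530*(1/11618) = -18226*(-1/41)*(1/45400) + 5765/5809 = (18226/41)*(1/45400) + 5765/5809 = 9113/930700 + 5765/5809 = 5418422917/5406436300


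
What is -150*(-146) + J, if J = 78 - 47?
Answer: 21931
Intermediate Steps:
J = 31
-150*(-146) + J = -150*(-146) + 31 = 21900 + 31 = 21931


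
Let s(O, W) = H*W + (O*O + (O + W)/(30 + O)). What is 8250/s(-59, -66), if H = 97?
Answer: -119625/42292 ≈ -2.8285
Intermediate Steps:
s(O, W) = O**2 + 97*W + (O + W)/(30 + O) (s(O, W) = 97*W + (O*O + (O + W)/(30 + O)) = 97*W + (O**2 + (O + W)/(30 + O)) = O**2 + 97*W + (O + W)/(30 + O))
8250/s(-59, -66) = 8250/(((-59 + (-59)**3 + 30*(-59)**2 + 2911*(-66) + 97*(-59)*(-66))/(30 - 59))) = 8250/(((-59 - 205379 + 30*3481 - 192126 + 377718)/(-29))) = 8250/((-(-59 - 205379 + 104430 - 192126 + 377718)/29)) = 8250/((-1/29*84584)) = 8250/(-84584/29) = 8250*(-29/84584) = -119625/42292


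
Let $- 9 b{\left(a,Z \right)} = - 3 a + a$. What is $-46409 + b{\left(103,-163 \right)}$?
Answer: $- \frac{417475}{9} \approx -46386.0$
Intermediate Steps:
$b{\left(a,Z \right)} = \frac{2 a}{9}$ ($b{\left(a,Z \right)} = - \frac{- 3 a + a}{9} = - \frac{\left(-2\right) a}{9} = \frac{2 a}{9}$)
$-46409 + b{\left(103,-163 \right)} = -46409 + \frac{2}{9} \cdot 103 = -46409 + \frac{206}{9} = - \frac{417475}{9}$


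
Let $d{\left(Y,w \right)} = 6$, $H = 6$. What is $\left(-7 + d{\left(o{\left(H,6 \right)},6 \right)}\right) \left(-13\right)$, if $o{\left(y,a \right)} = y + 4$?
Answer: $13$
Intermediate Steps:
$o{\left(y,a \right)} = 4 + y$
$\left(-7 + d{\left(o{\left(H,6 \right)},6 \right)}\right) \left(-13\right) = \left(-7 + 6\right) \left(-13\right) = \left(-1\right) \left(-13\right) = 13$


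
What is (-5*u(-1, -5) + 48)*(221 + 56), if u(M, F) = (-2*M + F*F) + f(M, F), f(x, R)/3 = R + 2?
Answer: -11634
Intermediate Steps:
f(x, R) = 6 + 3*R (f(x, R) = 3*(R + 2) = 3*(2 + R) = 6 + 3*R)
u(M, F) = 6 + F**2 - 2*M + 3*F (u(M, F) = (-2*M + F*F) + (6 + 3*F) = (-2*M + F**2) + (6 + 3*F) = (F**2 - 2*M) + (6 + 3*F) = 6 + F**2 - 2*M + 3*F)
(-5*u(-1, -5) + 48)*(221 + 56) = (-5*(6 + (-5)**2 - 2*(-1) + 3*(-5)) + 48)*(221 + 56) = (-5*(6 + 25 + 2 - 15) + 48)*277 = (-5*18 + 48)*277 = (-90 + 48)*277 = -42*277 = -11634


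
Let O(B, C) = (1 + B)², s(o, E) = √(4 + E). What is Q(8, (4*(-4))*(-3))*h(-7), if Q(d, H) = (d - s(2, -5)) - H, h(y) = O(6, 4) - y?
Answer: -2240 - 56*I ≈ -2240.0 - 56.0*I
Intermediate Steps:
h(y) = 49 - y (h(y) = (1 + 6)² - y = 7² - y = 49 - y)
Q(d, H) = d - I - H (Q(d, H) = (d - √(4 - 5)) - H = (d - √(-1)) - H = (d - I) - H = d - I - H)
Q(8, (4*(-4))*(-3))*h(-7) = (8 - I - 4*(-4)*(-3))*(49 - 1*(-7)) = (8 - I - (-16)*(-3))*(49 + 7) = (8 - I - 1*48)*56 = (8 - I - 48)*56 = (-40 - I)*56 = -2240 - 56*I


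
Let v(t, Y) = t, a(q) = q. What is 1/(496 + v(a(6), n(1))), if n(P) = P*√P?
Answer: 1/502 ≈ 0.0019920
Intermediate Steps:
n(P) = P^(3/2)
1/(496 + v(a(6), n(1))) = 1/(496 + 6) = 1/502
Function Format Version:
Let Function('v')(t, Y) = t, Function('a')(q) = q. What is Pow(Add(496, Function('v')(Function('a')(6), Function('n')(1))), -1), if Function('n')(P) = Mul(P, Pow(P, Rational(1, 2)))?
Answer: Rational(1, 502) ≈ 0.0019920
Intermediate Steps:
Function('n')(P) = Pow(P, Rational(3, 2))
Pow(Add(496, Function('v')(Function('a')(6), Function('n')(1))), -1) = Pow(Add(496, 6), -1) = Pow(502, -1) = Rational(1, 502)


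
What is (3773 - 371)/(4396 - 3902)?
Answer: 1701/247 ≈ 6.8866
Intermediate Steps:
(3773 - 371)/(4396 - 3902) = 3402/494 = 3402*(1/494) = 1701/247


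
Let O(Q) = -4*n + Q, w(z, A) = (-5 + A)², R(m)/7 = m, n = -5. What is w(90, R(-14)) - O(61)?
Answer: 10528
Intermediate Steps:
R(m) = 7*m
O(Q) = 20 + Q (O(Q) = -4*(-5) + Q = 20 + Q)
w(90, R(-14)) - O(61) = (-5 + 7*(-14))² - (20 + 61) = (-5 - 98)² - 1*81 = (-103)² - 81 = 10609 - 81 = 10528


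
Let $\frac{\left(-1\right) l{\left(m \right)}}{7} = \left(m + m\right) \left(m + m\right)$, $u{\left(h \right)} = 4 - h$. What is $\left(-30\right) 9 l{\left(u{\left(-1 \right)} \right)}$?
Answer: $189000$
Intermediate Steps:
$l{\left(m \right)} = - 28 m^{2}$ ($l{\left(m \right)} = - 7 \left(m + m\right) \left(m + m\right) = - 7 \cdot 2 m 2 m = - 7 \cdot 4 m^{2} = - 28 m^{2}$)
$\left(-30\right) 9 l{\left(u{\left(-1 \right)} \right)} = \left(-30\right) 9 \left(- 28 \left(4 - -1\right)^{2}\right) = - 270 \left(- 28 \left(4 + 1\right)^{2}\right) = - 270 \left(- 28 \cdot 5^{2}\right) = - 270 \left(\left(-28\right) 25\right) = \left(-270\right) \left(-700\right) = 189000$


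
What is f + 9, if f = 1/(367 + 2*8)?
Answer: 3448/383 ≈ 9.0026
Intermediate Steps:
f = 1/383 (f = 1/(367 + 16) = 1/383 ≈ 0.0026110)
f + 9 = 1/383 + 9 = 3448/383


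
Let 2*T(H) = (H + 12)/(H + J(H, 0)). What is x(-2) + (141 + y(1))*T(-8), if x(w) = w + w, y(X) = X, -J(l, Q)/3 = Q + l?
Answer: 55/4 ≈ 13.750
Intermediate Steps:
J(l, Q) = -3*Q - 3*l (J(l, Q) = -3*(Q + l) = -3*Q - 3*l)
x(w) = 2*w
T(H) = -(12 + H)/(4*H) (T(H) = ((H + 12)/(H + (-3*0 - 3*H)))/2 = ((12 + H)/(H + (0 - 3*H)))/2 = ((12 + H)/(H - 3*H))/2 = ((12 + H)/((-2*H)))/2 = ((12 + H)*(-1/(2*H)))/2 = (-(12 + H)/(2*H))/2 = -(12 + H)/(4*H))
x(-2) + (141 + y(1))*T(-8) = 2*(-2) + (141 + 1)*((1/4)*(-12 - 1*(-8))/(-8)) = -4 + 142*((1/4)*(-1/8)*(-12 + 8)) = -4 + 142*((1/4)*(-1/8)*(-4)) = -4 + 142*(1/8) = -4 + 71/4 = 55/4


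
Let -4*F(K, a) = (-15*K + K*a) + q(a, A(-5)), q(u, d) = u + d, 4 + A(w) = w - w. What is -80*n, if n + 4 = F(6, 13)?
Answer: 260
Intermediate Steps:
A(w) = -4 (A(w) = -4 + (w - w) = -4 + 0 = -4)
q(u, d) = d + u
F(K, a) = 1 - a/4 + 15*K/4 - K*a/4 (F(K, a) = -((-15*K + K*a) + (-4 + a))/4 = -(-4 + a - 15*K + K*a)/4 = 1 - a/4 + 15*K/4 - K*a/4)
n = -13/4 (n = -4 + (1 - ¼*13 + (15/4)*6 - ¼*6*13) = -4 + (1 - 13/4 + 45/2 - 39/2) = -4 + ¾ = -13/4 ≈ -3.2500)
-80*n = -80*(-13/4) = 260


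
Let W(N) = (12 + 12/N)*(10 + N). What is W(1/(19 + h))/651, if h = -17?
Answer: 18/31 ≈ 0.58065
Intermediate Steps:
W(N) = (10 + N)*(12 + 12/N)
W(1/(19 + h))/651 = (132 + 12/(19 - 17) + 120/(1/(19 - 17)))/651 = (132 + 12/2 + 120/(1/2))*(1/651) = (132 + 12*(1/2) + 120/(1/2))*(1/651) = (132 + 6 + 120*2)*(1/651) = (132 + 6 + 240)*(1/651) = 378*(1/651) = 18/31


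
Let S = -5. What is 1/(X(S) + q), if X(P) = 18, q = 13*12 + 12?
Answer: 1/186 ≈ 0.0053763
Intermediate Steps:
q = 168 (q = 156 + 12 = 168)
1/(X(S) + q) = 1/(18 + 168) = 1/186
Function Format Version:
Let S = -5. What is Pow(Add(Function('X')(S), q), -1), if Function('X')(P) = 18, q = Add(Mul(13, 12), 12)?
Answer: Rational(1, 186) ≈ 0.0053763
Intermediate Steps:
q = 168 (q = Add(156, 12) = 168)
Pow(Add(Function('X')(S), q), -1) = Pow(Add(18, 168), -1) = Pow(186, -1) = Rational(1, 186)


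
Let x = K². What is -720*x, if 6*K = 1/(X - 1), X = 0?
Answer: -20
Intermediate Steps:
K = -⅙ (K = 1/(6*(0 - 1)) = (⅙)/(-1) = (⅙)*(-1) = -⅙ ≈ -0.16667)
x = 1/36 (x = (-⅙)² = 1/36 ≈ 0.027778)
-720*x = -720*1/36 = -20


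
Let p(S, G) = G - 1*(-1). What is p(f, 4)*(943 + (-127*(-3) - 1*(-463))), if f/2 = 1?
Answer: 8935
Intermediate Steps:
f = 2 (f = 2*1 = 2)
p(S, G) = 1 + G (p(S, G) = G + 1 = 1 + G)
p(f, 4)*(943 + (-127*(-3) - 1*(-463))) = (1 + 4)*(943 + (-127*(-3) - 1*(-463))) = 5*(943 + (381 + 463)) = 5*(943 + 844) = 5*1787 = 8935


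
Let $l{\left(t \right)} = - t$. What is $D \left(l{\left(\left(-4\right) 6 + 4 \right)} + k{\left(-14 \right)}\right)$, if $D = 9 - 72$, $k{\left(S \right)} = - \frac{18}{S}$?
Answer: $-1341$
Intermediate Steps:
$D = -63$ ($D = 9 - 72 = -63$)
$D \left(l{\left(\left(-4\right) 6 + 4 \right)} + k{\left(-14 \right)}\right) = - 63 \left(- (\left(-4\right) 6 + 4) - \frac{18}{-14}\right) = - 63 \left(- (-24 + 4) - - \frac{9}{7}\right) = - 63 \left(\left(-1\right) \left(-20\right) + \frac{9}{7}\right) = - 63 \left(20 + \frac{9}{7}\right) = \left(-63\right) \frac{149}{7} = -1341$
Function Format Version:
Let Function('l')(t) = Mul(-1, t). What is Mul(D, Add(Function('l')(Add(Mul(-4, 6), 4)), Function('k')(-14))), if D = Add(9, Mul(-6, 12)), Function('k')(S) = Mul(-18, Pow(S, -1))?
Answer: -1341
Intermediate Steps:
D = -63 (D = Add(9, -72) = -63)
Mul(D, Add(Function('l')(Add(Mul(-4, 6), 4)), Function('k')(-14))) = Mul(-63, Add(Mul(-1, Add(Mul(-4, 6), 4)), Mul(-18, Pow(-14, -1)))) = Mul(-63, Add(Mul(-1, Add(-24, 4)), Mul(-18, Rational(-1, 14)))) = Mul(-63, Add(Mul(-1, -20), Rational(9, 7))) = Mul(-63, Add(20, Rational(9, 7))) = Mul(-63, Rational(149, 7)) = -1341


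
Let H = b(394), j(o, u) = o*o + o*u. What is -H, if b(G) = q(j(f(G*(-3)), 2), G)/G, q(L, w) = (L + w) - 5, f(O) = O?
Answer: -1395149/394 ≈ -3541.0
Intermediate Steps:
j(o, u) = o² + o*u
q(L, w) = -5 + L + w
b(G) = (-5 + G - 3*G*(2 - 3*G))/G (b(G) = (-5 + (G*(-3))*(G*(-3) + 2) + G)/G = (-5 + (-3*G)*(-3*G + 2) + G)/G = (-5 + (-3*G)*(2 - 3*G) + G)/G = (-5 - 3*G*(2 - 3*G) + G)/G = (-5 + G - 3*G*(2 - 3*G))/G)
H = 1395149/394 (H = -5 - 5/394 + 9*394 = -5 - 5*1/394 + 3546 = -5 - 5/394 + 3546 = 1395149/394 ≈ 3541.0)
-H = -1*1395149/394 = -1395149/394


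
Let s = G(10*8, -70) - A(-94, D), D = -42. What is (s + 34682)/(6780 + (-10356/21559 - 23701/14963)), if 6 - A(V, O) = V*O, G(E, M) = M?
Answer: 12437031419618/2186476082573 ≈ 5.6882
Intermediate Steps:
A(V, O) = 6 - O*V (A(V, O) = 6 - V*O = 6 - O*V)
s = 3872 (s = -70 - (6 - 1*(-42)*(-94)) = -70 - (6 - 3948) = -70 - 1*(-3942) = -70 + 3942 = 3872)
(s + 34682)/(6780 + (-10356/21559 - 23701/14963)) = (3872 + 34682)/(6780 + (-10356/21559 - 23701/14963)) = 38554/(6780 + (-10356*1/21559 - 23701*1/14963)) = 38554/(6780 + (-10356/21559 - 23701/14963)) = 38554/(6780 - 665926687/322587317) = 38554/(2186476082573/322587317) = 38554*(322587317/2186476082573) = 12437031419618/2186476082573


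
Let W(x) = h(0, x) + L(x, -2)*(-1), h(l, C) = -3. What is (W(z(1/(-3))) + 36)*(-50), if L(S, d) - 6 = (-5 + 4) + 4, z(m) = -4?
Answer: -1200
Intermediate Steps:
L(S, d) = 9 (L(S, d) = 6 + ((-5 + 4) + 4) = 6 + (-1 + 4) = 6 + 3 = 9)
W(x) = -12 (W(x) = -3 + 9*(-1) = -3 - 9 = -12)
(W(z(1/(-3))) + 36)*(-50) = (-12 + 36)*(-50) = 24*(-50) = -1200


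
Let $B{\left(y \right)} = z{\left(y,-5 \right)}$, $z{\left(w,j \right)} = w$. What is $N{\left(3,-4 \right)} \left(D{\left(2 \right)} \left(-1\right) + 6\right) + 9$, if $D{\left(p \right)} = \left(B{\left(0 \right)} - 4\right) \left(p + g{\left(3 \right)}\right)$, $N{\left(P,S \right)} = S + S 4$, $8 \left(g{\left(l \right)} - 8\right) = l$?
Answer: $-941$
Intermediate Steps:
$g{\left(l \right)} = 8 + \frac{l}{8}$
$N{\left(P,S \right)} = 5 S$ ($N{\left(P,S \right)} = S + 4 S = 5 S$)
$B{\left(y \right)} = y$
$D{\left(p \right)} = - \frac{67}{2} - 4 p$ ($D{\left(p \right)} = \left(0 - 4\right) \left(p + \left(8 + \frac{1}{8} \cdot 3\right)\right) = - 4 \left(p + \left(8 + \frac{3}{8}\right)\right) = - 4 \left(p + \frac{67}{8}\right) = - 4 \left(\frac{67}{8} + p\right) = - \frac{67}{2} - 4 p$)
$N{\left(3,-4 \right)} \left(D{\left(2 \right)} \left(-1\right) + 6\right) + 9 = 5 \left(-4\right) \left(\left(- \frac{67}{2} - 8\right) \left(-1\right) + 6\right) + 9 = - 20 \left(\left(- \frac{67}{2} - 8\right) \left(-1\right) + 6\right) + 9 = - 20 \left(\left(- \frac{83}{2}\right) \left(-1\right) + 6\right) + 9 = - 20 \left(\frac{83}{2} + 6\right) + 9 = \left(-20\right) \frac{95}{2} + 9 = -950 + 9 = -941$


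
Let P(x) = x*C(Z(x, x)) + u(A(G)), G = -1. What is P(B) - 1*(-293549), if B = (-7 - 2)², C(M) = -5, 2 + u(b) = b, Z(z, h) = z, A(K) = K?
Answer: 293141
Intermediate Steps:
u(b) = -2 + b
B = 81 (B = (-9)² = 81)
P(x) = -3 - 5*x (P(x) = x*(-5) + (-2 - 1) = -5*x - 3 = -3 - 5*x)
P(B) - 1*(-293549) = (-3 - 5*81) - 1*(-293549) = (-3 - 405) + 293549 = -408 + 293549 = 293141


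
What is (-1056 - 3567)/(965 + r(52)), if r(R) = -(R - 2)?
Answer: -1541/305 ≈ -5.0525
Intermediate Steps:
r(R) = 2 - R (r(R) = -(-2 + R) = 2 - R)
(-1056 - 3567)/(965 + r(52)) = (-1056 - 3567)/(965 + (2 - 1*52)) = -4623/(965 + (2 - 52)) = -4623/(965 - 50) = -4623/915 = -4623*1/915 = -1541/305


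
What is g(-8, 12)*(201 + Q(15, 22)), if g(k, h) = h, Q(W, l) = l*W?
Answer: 6372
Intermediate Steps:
Q(W, l) = W*l
g(-8, 12)*(201 + Q(15, 22)) = 12*(201 + 15*22) = 12*(201 + 330) = 12*531 = 6372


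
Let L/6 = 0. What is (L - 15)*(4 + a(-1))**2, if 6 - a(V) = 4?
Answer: -540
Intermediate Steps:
L = 0 (L = 6*0 = 0)
a(V) = 2 (a(V) = 6 - 1*4 = 6 - 4 = 2)
(L - 15)*(4 + a(-1))**2 = (0 - 15)*(4 + 2)**2 = -15*6**2 = -15*36 = -540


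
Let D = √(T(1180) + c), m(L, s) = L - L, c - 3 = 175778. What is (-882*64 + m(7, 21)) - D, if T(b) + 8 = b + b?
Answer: -56448 - √178133 ≈ -56870.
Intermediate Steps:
T(b) = -8 + 2*b (T(b) = -8 + (b + b) = -8 + 2*b)
c = 175781 (c = 3 + 175778 = 175781)
m(L, s) = 0
D = √178133 (D = √((-8 + 2*1180) + 175781) = √((-8 + 2360) + 175781) = √(2352 + 175781) = √178133 ≈ 422.06)
(-882*64 + m(7, 21)) - D = (-882*64 + 0) - √178133 = (-56448 + 0) - √178133 = -56448 - √178133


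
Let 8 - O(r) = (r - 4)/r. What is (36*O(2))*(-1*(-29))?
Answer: 9396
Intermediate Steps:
O(r) = 8 - (-4 + r)/r (O(r) = 8 - (r - 4)/r = 8 - (-4 + r)/r)
(36*O(2))*(-1*(-29)) = (36*(7 + 4/2))*(-1*(-29)) = (36*(7 + 4*(½)))*29 = (36*(7 + 2))*29 = (36*9)*29 = 324*29 = 9396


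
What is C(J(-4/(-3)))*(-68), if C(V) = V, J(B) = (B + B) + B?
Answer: -272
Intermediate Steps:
J(B) = 3*B (J(B) = 2*B + B = 3*B)
C(J(-4/(-3)))*(-68) = (3*(-4/(-3)))*(-68) = (3*(-4*(-⅓)))*(-68) = (3*(4/3))*(-68) = 4*(-68) = -272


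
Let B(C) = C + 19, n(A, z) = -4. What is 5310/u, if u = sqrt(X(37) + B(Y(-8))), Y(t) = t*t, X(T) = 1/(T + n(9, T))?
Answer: 531*sqrt(22605)/137 ≈ 582.74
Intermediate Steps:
X(T) = 1/(-4 + T) (X(T) = 1/(T - 4) = 1/(-4 + T))
Y(t) = t**2
B(C) = 19 + C
u = 2*sqrt(22605)/33 (u = sqrt(1/(-4 + 37) + (19 + (-8)**2)) = sqrt(1/33 + (19 + 64)) = sqrt(1/33 + 83) = sqrt(2740/33) = 2*sqrt(22605)/33 ≈ 9.1121)
5310/u = 5310/((2*sqrt(22605)/33)) = 5310*(sqrt(22605)/1370) = 531*sqrt(22605)/137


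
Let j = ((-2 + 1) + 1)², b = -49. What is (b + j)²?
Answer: 2401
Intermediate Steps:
j = 0 (j = (-1 + 1)² = 0² = 0)
(b + j)² = (-49 + 0)² = (-49)² = 2401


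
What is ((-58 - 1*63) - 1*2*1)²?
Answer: 15129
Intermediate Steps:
((-58 - 1*63) - 1*2*1)² = ((-58 - 63) - 2*1)² = (-121 - 2)² = (-123)² = 15129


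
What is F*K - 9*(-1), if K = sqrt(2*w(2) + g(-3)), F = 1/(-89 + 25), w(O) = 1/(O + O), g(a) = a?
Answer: 9 - I*sqrt(10)/128 ≈ 9.0 - 0.024705*I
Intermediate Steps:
w(O) = 1/(2*O)
F = -1/64 (F = 1/(-64) = -1/64 ≈ -0.015625)
K = I*sqrt(10)/2 (K = sqrt(2*((1/2)/2) - 3) = sqrt(2*((1/2)*(1/2)) - 3) = sqrt(2*(1/4) - 3) = sqrt(1/2 - 3) = sqrt(-5/2) = I*sqrt(10)/2 ≈ 1.5811*I)
F*K - 9*(-1) = -I*sqrt(10)/128 - 9*(-1) = -I*sqrt(10)/128 + 9 = 9 - I*sqrt(10)/128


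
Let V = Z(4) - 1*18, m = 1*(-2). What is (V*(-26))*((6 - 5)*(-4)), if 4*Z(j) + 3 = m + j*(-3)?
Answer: -2314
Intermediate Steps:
m = -2
Z(j) = -5/4 - 3*j/4 (Z(j) = -3/4 + (-2 + j*(-3))/4 = -3/4 + (-2 - 3*j)/4 = -3/4 + (-1/2 - 3*j/4) = -5/4 - 3*j/4)
V = -89/4 (V = (-5/4 - 3/4*4) - 1*18 = (-5/4 - 3) - 18 = -17/4 - 18 = -89/4 ≈ -22.250)
(V*(-26))*((6 - 5)*(-4)) = (-89/4*(-26))*((6 - 5)*(-4)) = 1157*(1*(-4))/2 = (1157/2)*(-4) = -2314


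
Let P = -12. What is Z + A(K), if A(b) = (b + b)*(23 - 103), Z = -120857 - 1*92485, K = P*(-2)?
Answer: -217182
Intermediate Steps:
K = 24 (K = -12*(-2) = 24)
Z = -213342 (Z = -120857 - 92485 = -213342)
A(b) = -160*b (A(b) = (2*b)*(-80) = -160*b)
Z + A(K) = -213342 - 160*24 = -213342 - 3840 = -217182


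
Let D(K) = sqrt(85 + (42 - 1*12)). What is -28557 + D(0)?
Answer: -28557 + sqrt(115) ≈ -28546.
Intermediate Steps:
D(K) = sqrt(115) (D(K) = sqrt(85 + (42 - 12)) = sqrt(85 + 30) = sqrt(115))
-28557 + D(0) = -28557 + sqrt(115)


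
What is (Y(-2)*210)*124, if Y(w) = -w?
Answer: 52080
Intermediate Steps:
(Y(-2)*210)*124 = (-1*(-2)*210)*124 = (2*210)*124 = 420*124 = 52080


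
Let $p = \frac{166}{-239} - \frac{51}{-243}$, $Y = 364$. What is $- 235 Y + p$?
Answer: $- \frac{1655978243}{19359} \approx -85541.0$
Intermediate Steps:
$p = - \frac{9383}{19359}$ ($p = 166 \left(- \frac{1}{239}\right) - - \frac{17}{81} = - \frac{166}{239} + \frac{17}{81} = - \frac{9383}{19359} \approx -0.48468$)
$- 235 Y + p = \left(-235\right) 364 - \frac{9383}{19359} = -85540 - \frac{9383}{19359} = - \frac{1655978243}{19359}$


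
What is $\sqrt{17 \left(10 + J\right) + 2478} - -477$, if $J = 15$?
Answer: $477 + \sqrt{2903} \approx 530.88$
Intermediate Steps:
$\sqrt{17 \left(10 + J\right) + 2478} - -477 = \sqrt{17 \left(10 + 15\right) + 2478} - -477 = \sqrt{17 \cdot 25 + 2478} + 477 = \sqrt{425 + 2478} + 477 = \sqrt{2903} + 477 = 477 + \sqrt{2903}$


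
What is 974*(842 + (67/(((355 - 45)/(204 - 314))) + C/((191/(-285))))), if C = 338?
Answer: 1810164390/5921 ≈ 3.0572e+5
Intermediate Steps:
974*(842 + (67/(((355 - 45)/(204 - 314))) + C/((191/(-285))))) = 974*(842 + (67/(((355 - 45)/(204 - 314))) + 338/((191/(-285))))) = 974*(842 + (67/((310/(-110))) + 338/((191*(-1/285))))) = 974*(842 + (67/((310*(-1/110))) + 338/(-191/285))) = 974*(842 + (67/(-31/11) + 338*(-285/191))) = 974*(842 + (67*(-11/31) - 96330/191)) = 974*(842 + (-737/31 - 96330/191)) = 974*(842 - 3126997/5921) = 974*(1858485/5921) = 1810164390/5921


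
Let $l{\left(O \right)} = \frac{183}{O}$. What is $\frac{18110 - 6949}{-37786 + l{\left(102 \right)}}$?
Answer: $- \frac{379474}{1284663} \approx -0.29539$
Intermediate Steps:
$\frac{18110 - 6949}{-37786 + l{\left(102 \right)}} = \frac{18110 - 6949}{-37786 + \frac{183}{102}} = \frac{11161}{-37786 + 183 \cdot \frac{1}{102}} = \frac{11161}{-37786 + \frac{61}{34}} = \frac{11161}{- \frac{1284663}{34}} = 11161 \left(- \frac{34}{1284663}\right) = - \frac{379474}{1284663}$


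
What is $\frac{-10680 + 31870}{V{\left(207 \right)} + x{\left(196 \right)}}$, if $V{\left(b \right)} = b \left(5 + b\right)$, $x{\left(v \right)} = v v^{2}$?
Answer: $\frac{2119}{757342} \approx 0.0027979$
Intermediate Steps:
$x{\left(v \right)} = v^{3}$
$\frac{-10680 + 31870}{V{\left(207 \right)} + x{\left(196 \right)}} = \frac{-10680 + 31870}{207 \left(5 + 207\right) + 196^{3}} = \frac{21190}{207 \cdot 212 + 7529536} = \frac{21190}{43884 + 7529536} = \frac{21190}{7573420} = 21190 \cdot \frac{1}{7573420} = \frac{2119}{757342}$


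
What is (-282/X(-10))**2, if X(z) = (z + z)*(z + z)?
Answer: 19881/40000 ≈ 0.49703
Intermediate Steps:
X(z) = 4*z**2 (X(z) = (2*z)*(2*z) = 4*z**2)
(-282/X(-10))**2 = (-282/(4*(-10)**2))**2 = (-282/(4*100))**2 = (-282/400)**2 = (-282*1/400)**2 = (-141/200)**2 = 19881/40000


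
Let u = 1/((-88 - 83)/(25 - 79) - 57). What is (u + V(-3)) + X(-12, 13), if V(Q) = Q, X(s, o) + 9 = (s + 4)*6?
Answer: -19386/323 ≈ -60.019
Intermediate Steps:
X(s, o) = 15 + 6*s (X(s, o) = -9 + (s + 4)*6 = -9 + (4 + s)*6 = -9 + (24 + 6*s) = 15 + 6*s)
u = -6/323 (u = 1/(-171/(-54) - 57) = 1/(-171*(-1/54) - 57) = 1/(19/6 - 57) = 1/(-323/6) = -6/323 ≈ -0.018576)
(u + V(-3)) + X(-12, 13) = (-6/323 - 3) + (15 + 6*(-12)) = -975/323 + (15 - 72) = -975/323 - 57 = -19386/323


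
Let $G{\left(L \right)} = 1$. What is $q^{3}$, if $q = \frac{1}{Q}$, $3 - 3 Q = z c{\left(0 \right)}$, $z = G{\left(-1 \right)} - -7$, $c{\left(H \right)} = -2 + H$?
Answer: $\frac{27}{6859} \approx 0.0039364$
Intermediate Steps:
$z = 8$ ($z = 1 - -7 = 1 + 7 = 8$)
$Q = \frac{19}{3}$ ($Q = 1 - \frac{8 \left(-2 + 0\right)}{3} = 1 - \frac{8 \left(-2\right)}{3} = 1 - - \frac{16}{3} = 1 + \frac{16}{3} = \frac{19}{3} \approx 6.3333$)
$q = \frac{3}{19}$ ($q = \frac{1}{\frac{19}{3}} = \frac{3}{19} \approx 0.15789$)
$q^{3} = \left(\frac{3}{19}\right)^{3} = \frac{27}{6859}$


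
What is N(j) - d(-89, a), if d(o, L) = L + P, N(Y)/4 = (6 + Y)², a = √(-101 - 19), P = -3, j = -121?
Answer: 52903 - 2*I*√30 ≈ 52903.0 - 10.954*I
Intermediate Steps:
a = 2*I*√30 (a = √(-120) = 2*I*√30 ≈ 10.954*I)
N(Y) = 4*(6 + Y)²
d(o, L) = -3 + L (d(o, L) = L - 3 = -3 + L)
N(j) - d(-89, a) = 4*(6 - 121)² - (-3 + 2*I*√30) = 4*(-115)² + (3 - 2*I*√30) = 4*13225 + (3 - 2*I*√30) = 52900 + (3 - 2*I*√30) = 52903 - 2*I*√30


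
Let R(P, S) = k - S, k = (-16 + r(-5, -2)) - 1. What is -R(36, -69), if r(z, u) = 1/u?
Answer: -103/2 ≈ -51.500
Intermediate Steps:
k = -35/2 (k = (-16 + 1/(-2)) - 1 = (-16 - ½) - 1 = -33/2 - 1 = -35/2 ≈ -17.500)
R(P, S) = -35/2 - S
-R(36, -69) = -(-35/2 - 1*(-69)) = -(-35/2 + 69) = -1*103/2 = -103/2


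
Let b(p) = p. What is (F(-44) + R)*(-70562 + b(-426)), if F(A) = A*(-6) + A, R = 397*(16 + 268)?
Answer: -8019372384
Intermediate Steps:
R = 112748 (R = 397*284 = 112748)
F(A) = -5*A (F(A) = -6*A + A = -5*A)
(F(-44) + R)*(-70562 + b(-426)) = (-5*(-44) + 112748)*(-70562 - 426) = (220 + 112748)*(-70988) = 112968*(-70988) = -8019372384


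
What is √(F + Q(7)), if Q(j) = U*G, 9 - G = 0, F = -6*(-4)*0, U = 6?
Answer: 3*√6 ≈ 7.3485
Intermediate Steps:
F = 0 (F = 24*0 = 0)
G = 9 (G = 9 - 1*0 = 9 + 0 = 9)
Q(j) = 54 (Q(j) = 6*9 = 54)
√(F + Q(7)) = √(0 + 54) = √54 = 3*√6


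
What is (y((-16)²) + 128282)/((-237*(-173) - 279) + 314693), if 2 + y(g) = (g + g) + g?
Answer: 129048/355415 ≈ 0.36309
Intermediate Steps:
y(g) = -2 + 3*g (y(g) = -2 + ((g + g) + g) = -2 + (2*g + g) = -2 + 3*g)
(y((-16)²) + 128282)/((-237*(-173) - 279) + 314693) = ((-2 + 3*(-16)²) + 128282)/((-237*(-173) - 279) + 314693) = ((-2 + 3*256) + 128282)/((41001 - 279) + 314693) = ((-2 + 768) + 128282)/(40722 + 314693) = (766 + 128282)/355415 = 129048*(1/355415) = 129048/355415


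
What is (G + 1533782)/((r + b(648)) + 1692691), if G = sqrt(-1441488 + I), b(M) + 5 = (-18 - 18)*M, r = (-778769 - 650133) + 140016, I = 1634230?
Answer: 766891/190236 + sqrt(192742)/380472 ≈ 4.0324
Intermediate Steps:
r = -1288886 (r = -1428902 + 140016 = -1288886)
b(M) = -5 - 36*M (b(M) = -5 + (-18 - 18)*M = -5 - 36*M)
G = sqrt(192742) (G = sqrt(-1441488 + 1634230) = sqrt(192742) ≈ 439.02)
(G + 1533782)/((r + b(648)) + 1692691) = (sqrt(192742) + 1533782)/((-1288886 + (-5 - 36*648)) + 1692691) = (1533782 + sqrt(192742))/((-1288886 + (-5 - 23328)) + 1692691) = (1533782 + sqrt(192742))/((-1288886 - 23333) + 1692691) = (1533782 + sqrt(192742))/(-1312219 + 1692691) = (1533782 + sqrt(192742))/380472 = (1533782 + sqrt(192742))*(1/380472) = 766891/190236 + sqrt(192742)/380472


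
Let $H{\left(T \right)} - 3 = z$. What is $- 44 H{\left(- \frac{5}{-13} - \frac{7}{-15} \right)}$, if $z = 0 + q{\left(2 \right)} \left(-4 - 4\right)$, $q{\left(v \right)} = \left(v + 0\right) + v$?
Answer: $1276$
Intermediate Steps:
$q{\left(v \right)} = 2 v$ ($q{\left(v \right)} = v + v = 2 v$)
$z = -32$ ($z = 0 + 2 \cdot 2 \left(-4 - 4\right) = 0 + 4 \left(-8\right) = 0 - 32 = -32$)
$H{\left(T \right)} = -29$ ($H{\left(T \right)} = 3 - 32 = -29$)
$- 44 H{\left(- \frac{5}{-13} - \frac{7}{-15} \right)} = \left(-44\right) \left(-29\right) = 1276$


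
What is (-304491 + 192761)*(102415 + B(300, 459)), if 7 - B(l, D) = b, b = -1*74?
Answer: -11451878080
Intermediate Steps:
b = -74
B(l, D) = 81 (B(l, D) = 7 - 1*(-74) = 7 + 74 = 81)
(-304491 + 192761)*(102415 + B(300, 459)) = (-304491 + 192761)*(102415 + 81) = -111730*102496 = -11451878080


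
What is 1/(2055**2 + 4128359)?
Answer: 1/8351384 ≈ 1.1974e-7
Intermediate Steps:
1/(2055**2 + 4128359) = 1/(4223025 + 4128359) = 1/8351384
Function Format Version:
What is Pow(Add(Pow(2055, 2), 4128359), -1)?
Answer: Rational(1, 8351384) ≈ 1.1974e-7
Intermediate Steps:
Pow(Add(Pow(2055, 2), 4128359), -1) = Pow(Add(4223025, 4128359), -1) = Pow(8351384, -1) = Rational(1, 8351384)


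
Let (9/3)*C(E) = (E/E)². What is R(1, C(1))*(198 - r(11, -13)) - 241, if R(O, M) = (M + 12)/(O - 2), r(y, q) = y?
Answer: -7642/3 ≈ -2547.3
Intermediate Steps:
C(E) = ⅓ (C(E) = (E/E)²/3 = (⅓)*1² = (⅓)*1 = ⅓)
R(O, M) = (12 + M)/(-2 + O)
R(1, C(1))*(198 - r(11, -13)) - 241 = ((12 + ⅓)/(-2 + 1))*(198 - 1*11) - 241 = ((37/3)/(-1))*(198 - 11) - 241 = -1*37/3*187 - 241 = -37/3*187 - 241 = -6919/3 - 241 = -7642/3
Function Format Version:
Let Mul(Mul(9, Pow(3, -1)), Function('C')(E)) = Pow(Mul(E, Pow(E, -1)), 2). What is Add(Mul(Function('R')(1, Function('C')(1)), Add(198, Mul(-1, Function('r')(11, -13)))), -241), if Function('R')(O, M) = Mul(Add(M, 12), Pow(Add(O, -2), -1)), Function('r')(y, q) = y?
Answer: Rational(-7642, 3) ≈ -2547.3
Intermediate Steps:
Function('C')(E) = Rational(1, 3) (Function('C')(E) = Mul(Rational(1, 3), Pow(Mul(E, Pow(E, -1)), 2)) = Mul(Rational(1, 3), Pow(1, 2)) = Mul(Rational(1, 3), 1) = Rational(1, 3))
Function('R')(O, M) = Mul(Pow(Add(-2, O), -1), Add(12, M)) (Function('R')(O, M) = Mul(Add(12, M), Pow(Add(-2, O), -1)) = Mul(Pow(Add(-2, O), -1), Add(12, M)))
Add(Mul(Function('R')(1, Function('C')(1)), Add(198, Mul(-1, Function('r')(11, -13)))), -241) = Add(Mul(Mul(Pow(Add(-2, 1), -1), Add(12, Rational(1, 3))), Add(198, Mul(-1, 11))), -241) = Add(Mul(Mul(Pow(-1, -1), Rational(37, 3)), Add(198, -11)), -241) = Add(Mul(Mul(-1, Rational(37, 3)), 187), -241) = Add(Mul(Rational(-37, 3), 187), -241) = Add(Rational(-6919, 3), -241) = Rational(-7642, 3)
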